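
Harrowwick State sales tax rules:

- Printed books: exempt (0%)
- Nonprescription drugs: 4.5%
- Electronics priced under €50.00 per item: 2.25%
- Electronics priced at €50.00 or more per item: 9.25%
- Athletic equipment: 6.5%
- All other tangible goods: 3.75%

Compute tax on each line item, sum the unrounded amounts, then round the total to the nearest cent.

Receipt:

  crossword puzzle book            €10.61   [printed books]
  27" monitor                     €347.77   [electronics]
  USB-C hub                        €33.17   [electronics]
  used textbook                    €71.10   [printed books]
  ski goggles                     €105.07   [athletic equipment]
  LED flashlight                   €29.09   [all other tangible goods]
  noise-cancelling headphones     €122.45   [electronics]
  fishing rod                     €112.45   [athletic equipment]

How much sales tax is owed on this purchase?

Crossword puzzle book €10.61: printed books → 0% → €0.00
27" monitor €347.77: electronics, €50.00 or more → 9.25% → €32.168725
USB-C hub €33.17: electronics, under €50.00 → 2.25% → €0.746325
Used textbook €71.10: printed books → 0% → €0.00
Ski goggles €105.07: athletic equipment → 6.5% → €6.82955
LED flashlight €29.09: all other tangible goods → 3.75% → €1.090875
Noise-cancelling headphones €122.45: electronics, €50.00 or more → 9.25% → €11.326625
Fishing rod €112.45: athletic equipment → 6.5% → €7.30925
Unrounded tax sum = €59.47135 → €59.47

€59.47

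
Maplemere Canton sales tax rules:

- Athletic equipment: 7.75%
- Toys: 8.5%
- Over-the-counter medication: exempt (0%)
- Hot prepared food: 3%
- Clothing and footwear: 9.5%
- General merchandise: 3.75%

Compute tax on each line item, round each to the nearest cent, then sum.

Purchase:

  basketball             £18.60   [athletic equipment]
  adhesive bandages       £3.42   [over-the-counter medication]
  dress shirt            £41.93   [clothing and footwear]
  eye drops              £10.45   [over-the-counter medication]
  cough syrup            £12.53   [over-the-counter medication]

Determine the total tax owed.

£5.42

Basketball £18.60: athletic equipment → 7.75% → £1.44
Adhesive bandages £3.42: over-the-counter medication → 0% → £0.00
Dress shirt £41.93: clothing and footwear → 9.5% → £3.98
Eye drops £10.45: over-the-counter medication → 0% → £0.00
Cough syrup £12.53: over-the-counter medication → 0% → £0.00
Total tax = £1.44 + £3.98 = £5.42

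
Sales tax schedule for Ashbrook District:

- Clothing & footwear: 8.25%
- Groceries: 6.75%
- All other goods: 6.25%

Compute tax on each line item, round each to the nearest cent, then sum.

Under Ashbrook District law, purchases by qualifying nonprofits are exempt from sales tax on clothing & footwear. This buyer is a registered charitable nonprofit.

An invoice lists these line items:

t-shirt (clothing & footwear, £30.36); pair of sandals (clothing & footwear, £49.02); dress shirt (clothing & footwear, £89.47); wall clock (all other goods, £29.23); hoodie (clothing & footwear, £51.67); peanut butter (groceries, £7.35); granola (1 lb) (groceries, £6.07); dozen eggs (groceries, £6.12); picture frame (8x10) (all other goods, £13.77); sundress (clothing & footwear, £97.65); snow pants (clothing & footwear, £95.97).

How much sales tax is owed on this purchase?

T-shirt £30.36: clothing & footwear, buyer-exempt → 0% → £0.00
Pair of sandals £49.02: clothing & footwear, buyer-exempt → 0% → £0.00
Dress shirt £89.47: clothing & footwear, buyer-exempt → 0% → £0.00
Wall clock £29.23: all other goods → 6.25% → £1.83
Hoodie £51.67: clothing & footwear, buyer-exempt → 0% → £0.00
Peanut butter £7.35: groceries → 6.75% → £0.50
Granola (1 lb) £6.07: groceries → 6.75% → £0.41
Dozen eggs £6.12: groceries → 6.75% → £0.41
Picture frame (8x10) £13.77: all other goods → 6.25% → £0.86
Sundress £97.65: clothing & footwear, buyer-exempt → 0% → £0.00
Snow pants £95.97: clothing & footwear, buyer-exempt → 0% → £0.00
Total tax = £1.83 + £0.50 + £0.41 + £0.41 + £0.86 = £4.01

£4.01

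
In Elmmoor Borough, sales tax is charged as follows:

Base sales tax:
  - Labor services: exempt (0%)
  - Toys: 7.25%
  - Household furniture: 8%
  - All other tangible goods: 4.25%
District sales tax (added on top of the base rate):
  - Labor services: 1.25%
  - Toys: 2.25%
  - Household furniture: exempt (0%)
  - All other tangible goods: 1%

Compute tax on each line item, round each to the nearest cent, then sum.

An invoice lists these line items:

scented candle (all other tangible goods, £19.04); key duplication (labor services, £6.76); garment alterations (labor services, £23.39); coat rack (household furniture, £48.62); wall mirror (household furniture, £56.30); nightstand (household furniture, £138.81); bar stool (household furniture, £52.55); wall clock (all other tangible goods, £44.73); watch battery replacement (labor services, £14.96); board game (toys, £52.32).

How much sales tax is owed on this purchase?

Scented candle £19.04: all other tangible goods → 4.25% + 1% district = 5.25% → £1.00
Key duplication £6.76: labor services → 0% + 1.25% district = 1.25% → £0.08
Garment alterations £23.39: labor services → 0% + 1.25% district = 1.25% → £0.29
Coat rack £48.62: household furniture → 8% + 0% district = 8% → £3.89
Wall mirror £56.30: household furniture → 8% + 0% district = 8% → £4.50
Nightstand £138.81: household furniture → 8% + 0% district = 8% → £11.10
Bar stool £52.55: household furniture → 8% + 0% district = 8% → £4.20
Wall clock £44.73: all other tangible goods → 4.25% + 1% district = 5.25% → £2.35
Watch battery replacement £14.96: labor services → 0% + 1.25% district = 1.25% → £0.19
Board game £52.32: toys → 7.25% + 2.25% district = 9.5% → £4.97
Total tax = £1.00 + £0.08 + £0.29 + £3.89 + £4.50 + £11.10 + £4.20 + £2.35 + £0.19 + £4.97 = £32.57

£32.57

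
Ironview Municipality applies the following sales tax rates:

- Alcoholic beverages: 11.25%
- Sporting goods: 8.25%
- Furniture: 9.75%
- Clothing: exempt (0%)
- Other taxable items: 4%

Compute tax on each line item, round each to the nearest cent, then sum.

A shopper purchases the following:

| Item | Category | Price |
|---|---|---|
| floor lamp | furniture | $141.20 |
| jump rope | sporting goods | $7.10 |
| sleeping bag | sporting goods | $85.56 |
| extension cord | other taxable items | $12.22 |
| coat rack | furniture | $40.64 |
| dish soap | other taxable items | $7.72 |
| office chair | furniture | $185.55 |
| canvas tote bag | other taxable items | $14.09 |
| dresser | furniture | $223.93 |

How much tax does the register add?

Floor lamp $141.20: furniture → 9.75% → $13.77
Jump rope $7.10: sporting goods → 8.25% → $0.59
Sleeping bag $85.56: sporting goods → 8.25% → $7.06
Extension cord $12.22: other taxable items → 4% → $0.49
Coat rack $40.64: furniture → 9.75% → $3.96
Dish soap $7.72: other taxable items → 4% → $0.31
Office chair $185.55: furniture → 9.75% → $18.09
Canvas tote bag $14.09: other taxable items → 4% → $0.56
Dresser $223.93: furniture → 9.75% → $21.83
Total tax = $13.77 + $0.59 + $7.06 + $0.49 + $3.96 + $0.31 + $18.09 + $0.56 + $21.83 = $66.66

$66.66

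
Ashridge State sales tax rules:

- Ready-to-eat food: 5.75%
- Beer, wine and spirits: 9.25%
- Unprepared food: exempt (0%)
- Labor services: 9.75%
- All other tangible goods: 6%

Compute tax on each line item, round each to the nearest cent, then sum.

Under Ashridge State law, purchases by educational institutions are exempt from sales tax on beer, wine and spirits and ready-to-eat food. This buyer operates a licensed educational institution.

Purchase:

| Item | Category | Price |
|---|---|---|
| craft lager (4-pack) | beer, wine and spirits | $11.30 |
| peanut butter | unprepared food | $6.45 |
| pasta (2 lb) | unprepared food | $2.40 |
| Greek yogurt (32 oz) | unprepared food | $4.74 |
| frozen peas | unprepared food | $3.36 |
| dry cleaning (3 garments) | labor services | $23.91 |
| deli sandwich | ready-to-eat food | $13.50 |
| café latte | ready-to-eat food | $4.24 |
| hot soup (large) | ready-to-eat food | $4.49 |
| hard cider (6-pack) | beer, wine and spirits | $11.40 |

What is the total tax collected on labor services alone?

$2.33

Dry cleaning (3 garments) $23.91: labor services → 9.75% → $2.33
Tax on labor services = $2.33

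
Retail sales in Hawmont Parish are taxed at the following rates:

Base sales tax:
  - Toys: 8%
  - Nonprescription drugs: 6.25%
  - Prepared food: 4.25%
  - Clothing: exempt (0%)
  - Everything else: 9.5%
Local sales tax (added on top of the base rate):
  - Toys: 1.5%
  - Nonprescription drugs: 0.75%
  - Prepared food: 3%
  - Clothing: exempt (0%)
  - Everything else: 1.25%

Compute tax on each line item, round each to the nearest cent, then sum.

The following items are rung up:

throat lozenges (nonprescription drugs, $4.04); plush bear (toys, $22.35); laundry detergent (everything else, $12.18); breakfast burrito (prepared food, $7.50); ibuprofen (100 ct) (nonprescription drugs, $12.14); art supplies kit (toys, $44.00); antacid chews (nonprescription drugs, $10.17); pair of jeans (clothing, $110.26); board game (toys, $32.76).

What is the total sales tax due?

Throat lozenges $4.04: nonprescription drugs → 6.25% + 0.75% local = 7% → $0.28
Plush bear $22.35: toys → 8% + 1.5% local = 9.5% → $2.12
Laundry detergent $12.18: everything else → 9.5% + 1.25% local = 10.75% → $1.31
Breakfast burrito $7.50: prepared food → 4.25% + 3% local = 7.25% → $0.54
Ibuprofen (100 ct) $12.14: nonprescription drugs → 6.25% + 0.75% local = 7% → $0.85
Art supplies kit $44.00: toys → 8% + 1.5% local = 9.5% → $4.18
Antacid chews $10.17: nonprescription drugs → 6.25% + 0.75% local = 7% → $0.71
Pair of jeans $110.26: clothing → 0% + 0% local = 0% → $0.00
Board game $32.76: toys → 8% + 1.5% local = 9.5% → $3.11
Total tax = $0.28 + $2.12 + $1.31 + $0.54 + $0.85 + $4.18 + $0.71 + $3.11 = $13.10

$13.10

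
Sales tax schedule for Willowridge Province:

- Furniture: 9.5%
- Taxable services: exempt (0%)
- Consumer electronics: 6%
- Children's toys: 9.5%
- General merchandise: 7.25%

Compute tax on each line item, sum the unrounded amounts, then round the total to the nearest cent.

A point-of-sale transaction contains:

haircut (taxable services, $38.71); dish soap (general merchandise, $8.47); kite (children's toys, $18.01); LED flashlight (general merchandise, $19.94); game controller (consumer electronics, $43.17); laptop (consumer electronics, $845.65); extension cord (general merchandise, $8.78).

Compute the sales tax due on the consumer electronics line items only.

Game controller $43.17: consumer electronics → 6% → $2.5902
Laptop $845.65: consumer electronics → 6% → $50.739
Tax on consumer electronics: unrounded sum = $53.3292 → $53.33

$53.33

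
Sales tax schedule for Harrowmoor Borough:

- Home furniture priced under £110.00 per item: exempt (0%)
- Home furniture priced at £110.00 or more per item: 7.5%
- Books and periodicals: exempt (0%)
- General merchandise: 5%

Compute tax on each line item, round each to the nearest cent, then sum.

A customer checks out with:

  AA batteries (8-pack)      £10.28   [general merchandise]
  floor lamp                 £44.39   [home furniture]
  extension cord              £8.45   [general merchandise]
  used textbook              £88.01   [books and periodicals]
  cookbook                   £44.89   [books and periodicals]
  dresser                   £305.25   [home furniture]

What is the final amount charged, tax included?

AA batteries (8-pack) £10.28: general merchandise → 5% → £0.51
Floor lamp £44.39: home furniture, under £110.00 → 0% → £0.00
Extension cord £8.45: general merchandise → 5% → £0.42
Used textbook £88.01: books and periodicals → 0% → £0.00
Cookbook £44.89: books and periodicals → 0% → £0.00
Dresser £305.25: home furniture, £110.00 or more → 7.5% → £22.89
Subtotal = £501.27; tax = £23.82; total due = £525.09

£525.09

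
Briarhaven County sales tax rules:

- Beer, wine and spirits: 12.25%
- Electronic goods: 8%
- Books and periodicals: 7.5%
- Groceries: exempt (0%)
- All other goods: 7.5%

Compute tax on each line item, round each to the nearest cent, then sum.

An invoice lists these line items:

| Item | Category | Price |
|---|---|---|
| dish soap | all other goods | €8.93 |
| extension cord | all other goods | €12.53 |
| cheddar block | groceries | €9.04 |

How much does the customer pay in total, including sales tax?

€32.11

Dish soap €8.93: all other goods → 7.5% → €0.67
Extension cord €12.53: all other goods → 7.5% → €0.94
Cheddar block €9.04: groceries → 0% → €0.00
Subtotal = €30.50; tax = €1.61; total due = €32.11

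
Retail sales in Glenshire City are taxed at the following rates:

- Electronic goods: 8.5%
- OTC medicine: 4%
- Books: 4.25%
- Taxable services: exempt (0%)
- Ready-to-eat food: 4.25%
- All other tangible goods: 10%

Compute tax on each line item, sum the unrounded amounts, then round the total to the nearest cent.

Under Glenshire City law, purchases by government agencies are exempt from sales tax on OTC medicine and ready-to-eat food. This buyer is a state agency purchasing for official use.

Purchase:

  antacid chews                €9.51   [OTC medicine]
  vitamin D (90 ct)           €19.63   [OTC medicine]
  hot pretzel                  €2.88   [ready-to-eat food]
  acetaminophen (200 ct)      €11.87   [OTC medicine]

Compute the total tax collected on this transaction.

€0.00

Antacid chews €9.51: OTC medicine, buyer-exempt → 0% → €0.00
Vitamin D (90 ct) €19.63: OTC medicine, buyer-exempt → 0% → €0.00
Hot pretzel €2.88: ready-to-eat food, buyer-exempt → 0% → €0.00
Acetaminophen (200 ct) €11.87: OTC medicine, buyer-exempt → 0% → €0.00
Unrounded tax sum = €0.00 → €0.00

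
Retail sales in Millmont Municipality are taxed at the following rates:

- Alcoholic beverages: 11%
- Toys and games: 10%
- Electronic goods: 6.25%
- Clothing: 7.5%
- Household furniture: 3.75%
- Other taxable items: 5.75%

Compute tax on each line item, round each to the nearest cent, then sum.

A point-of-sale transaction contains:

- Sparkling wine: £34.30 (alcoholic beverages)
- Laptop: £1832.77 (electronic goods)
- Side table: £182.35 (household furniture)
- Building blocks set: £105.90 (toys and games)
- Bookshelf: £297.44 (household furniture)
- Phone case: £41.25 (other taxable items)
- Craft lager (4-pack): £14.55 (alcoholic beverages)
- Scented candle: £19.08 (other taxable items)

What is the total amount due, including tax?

Sparkling wine £34.30: alcoholic beverages → 11% → £3.77
Laptop £1832.77: electronic goods → 6.25% → £114.55
Side table £182.35: household furniture → 3.75% → £6.84
Building blocks set £105.90: toys and games → 10% → £10.59
Bookshelf £297.44: household furniture → 3.75% → £11.15
Phone case £41.25: other taxable items → 5.75% → £2.37
Craft lager (4-pack) £14.55: alcoholic beverages → 11% → £1.60
Scented candle £19.08: other taxable items → 5.75% → £1.10
Subtotal = £2527.64; tax = £151.97; total due = £2679.61

£2679.61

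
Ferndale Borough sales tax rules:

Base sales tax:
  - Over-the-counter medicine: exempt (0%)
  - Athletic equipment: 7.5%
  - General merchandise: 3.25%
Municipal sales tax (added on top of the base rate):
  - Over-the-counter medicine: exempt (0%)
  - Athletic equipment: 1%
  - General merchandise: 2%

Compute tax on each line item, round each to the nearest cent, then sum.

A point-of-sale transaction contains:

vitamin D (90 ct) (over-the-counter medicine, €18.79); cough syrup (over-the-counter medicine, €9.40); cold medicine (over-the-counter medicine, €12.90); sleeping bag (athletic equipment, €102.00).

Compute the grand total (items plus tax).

€151.76

Vitamin D (90 ct) €18.79: over-the-counter medicine → 0% + 0% municipal = 0% → €0.00
Cough syrup €9.40: over-the-counter medicine → 0% + 0% municipal = 0% → €0.00
Cold medicine €12.90: over-the-counter medicine → 0% + 0% municipal = 0% → €0.00
Sleeping bag €102.00: athletic equipment → 7.5% + 1% municipal = 8.5% → €8.67
Subtotal = €143.09; tax = €8.67; total due = €151.76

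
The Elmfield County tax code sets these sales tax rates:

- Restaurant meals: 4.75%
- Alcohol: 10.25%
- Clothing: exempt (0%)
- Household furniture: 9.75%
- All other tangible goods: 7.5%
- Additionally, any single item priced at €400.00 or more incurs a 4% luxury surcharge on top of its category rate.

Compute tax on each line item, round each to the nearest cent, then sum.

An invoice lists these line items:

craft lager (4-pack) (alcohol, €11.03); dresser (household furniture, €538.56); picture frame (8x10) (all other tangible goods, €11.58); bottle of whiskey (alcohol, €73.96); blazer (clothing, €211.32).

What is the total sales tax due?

Craft lager (4-pack) €11.03: alcohol → 10.25% → €1.13
Dresser €538.56: household furniture → 9.75% + 4% surcharge = 13.75% → €74.05
Picture frame (8x10) €11.58: all other tangible goods → 7.5% → €0.87
Bottle of whiskey €73.96: alcohol → 10.25% → €7.58
Blazer €211.32: clothing → 0% → €0.00
Total tax = €1.13 + €74.05 + €0.87 + €7.58 = €83.63

€83.63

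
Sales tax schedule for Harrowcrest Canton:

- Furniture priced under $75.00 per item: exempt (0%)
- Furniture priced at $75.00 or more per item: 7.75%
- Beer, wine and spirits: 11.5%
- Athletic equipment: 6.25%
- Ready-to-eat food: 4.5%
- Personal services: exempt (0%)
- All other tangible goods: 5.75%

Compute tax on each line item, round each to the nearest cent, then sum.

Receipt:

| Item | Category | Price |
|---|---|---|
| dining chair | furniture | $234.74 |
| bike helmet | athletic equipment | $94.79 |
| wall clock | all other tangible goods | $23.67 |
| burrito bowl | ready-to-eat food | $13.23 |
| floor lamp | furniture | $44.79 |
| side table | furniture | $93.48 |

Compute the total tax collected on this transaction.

Dining chair $234.74: furniture, $75.00 or more → 7.75% → $18.19
Bike helmet $94.79: athletic equipment → 6.25% → $5.92
Wall clock $23.67: all other tangible goods → 5.75% → $1.36
Burrito bowl $13.23: ready-to-eat food → 4.5% → $0.60
Floor lamp $44.79: furniture, under $75.00 → 0% → $0.00
Side table $93.48: furniture, $75.00 or more → 7.75% → $7.24
Total tax = $18.19 + $5.92 + $1.36 + $0.60 + $7.24 = $33.31

$33.31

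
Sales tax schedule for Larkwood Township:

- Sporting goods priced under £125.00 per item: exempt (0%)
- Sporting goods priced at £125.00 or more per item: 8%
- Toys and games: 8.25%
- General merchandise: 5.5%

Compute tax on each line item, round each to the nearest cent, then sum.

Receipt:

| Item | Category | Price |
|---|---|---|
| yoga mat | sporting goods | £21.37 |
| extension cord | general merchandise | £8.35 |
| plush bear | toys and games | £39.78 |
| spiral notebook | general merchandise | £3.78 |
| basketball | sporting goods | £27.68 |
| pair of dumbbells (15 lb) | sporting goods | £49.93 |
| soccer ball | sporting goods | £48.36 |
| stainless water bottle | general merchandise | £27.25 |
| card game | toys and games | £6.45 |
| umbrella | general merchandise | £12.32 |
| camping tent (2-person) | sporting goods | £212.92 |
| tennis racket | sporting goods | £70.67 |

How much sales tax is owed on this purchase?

Yoga mat £21.37: sporting goods, under £125.00 → 0% → £0.00
Extension cord £8.35: general merchandise → 5.5% → £0.46
Plush bear £39.78: toys and games → 8.25% → £3.28
Spiral notebook £3.78: general merchandise → 5.5% → £0.21
Basketball £27.68: sporting goods, under £125.00 → 0% → £0.00
Pair of dumbbells (15 lb) £49.93: sporting goods, under £125.00 → 0% → £0.00
Soccer ball £48.36: sporting goods, under £125.00 → 0% → £0.00
Stainless water bottle £27.25: general merchandise → 5.5% → £1.50
Card game £6.45: toys and games → 8.25% → £0.53
Umbrella £12.32: general merchandise → 5.5% → £0.68
Camping tent (2-person) £212.92: sporting goods, £125.00 or more → 8% → £17.03
Tennis racket £70.67: sporting goods, under £125.00 → 0% → £0.00
Total tax = £0.46 + £3.28 + £0.21 + £1.50 + £0.53 + £0.68 + £17.03 = £23.69

£23.69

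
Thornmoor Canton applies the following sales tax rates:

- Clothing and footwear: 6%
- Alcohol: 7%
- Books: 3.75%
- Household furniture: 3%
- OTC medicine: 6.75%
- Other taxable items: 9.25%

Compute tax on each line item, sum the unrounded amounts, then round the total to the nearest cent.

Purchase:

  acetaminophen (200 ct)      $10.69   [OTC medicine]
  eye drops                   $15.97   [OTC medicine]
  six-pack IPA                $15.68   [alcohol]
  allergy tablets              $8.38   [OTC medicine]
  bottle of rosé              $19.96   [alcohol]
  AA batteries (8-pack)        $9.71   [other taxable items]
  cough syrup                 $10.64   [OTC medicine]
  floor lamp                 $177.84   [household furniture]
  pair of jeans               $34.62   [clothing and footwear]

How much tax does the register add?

Acetaminophen (200 ct) $10.69: OTC medicine → 6.75% → $0.721575
Eye drops $15.97: OTC medicine → 6.75% → $1.077975
Six-pack IPA $15.68: alcohol → 7% → $1.0976
Allergy tablets $8.38: OTC medicine → 6.75% → $0.56565
Bottle of rosé $19.96: alcohol → 7% → $1.3972
AA batteries (8-pack) $9.71: other taxable items → 9.25% → $0.898175
Cough syrup $10.64: OTC medicine → 6.75% → $0.7182
Floor lamp $177.84: household furniture → 3% → $5.3352
Pair of jeans $34.62: clothing and footwear → 6% → $2.0772
Unrounded tax sum = $13.888775 → $13.89

$13.89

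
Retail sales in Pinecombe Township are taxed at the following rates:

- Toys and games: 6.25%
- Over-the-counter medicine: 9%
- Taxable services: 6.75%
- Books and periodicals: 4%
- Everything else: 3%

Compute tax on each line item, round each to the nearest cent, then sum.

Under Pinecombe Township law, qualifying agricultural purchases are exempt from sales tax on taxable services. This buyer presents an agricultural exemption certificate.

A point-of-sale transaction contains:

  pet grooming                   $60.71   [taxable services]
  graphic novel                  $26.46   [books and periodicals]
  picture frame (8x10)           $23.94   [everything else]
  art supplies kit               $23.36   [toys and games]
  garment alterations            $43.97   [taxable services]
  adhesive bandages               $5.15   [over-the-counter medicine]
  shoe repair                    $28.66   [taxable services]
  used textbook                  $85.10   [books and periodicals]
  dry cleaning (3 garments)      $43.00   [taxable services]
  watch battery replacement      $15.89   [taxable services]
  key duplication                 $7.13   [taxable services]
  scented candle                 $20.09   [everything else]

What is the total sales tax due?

Pet grooming $60.71: taxable services, buyer-exempt → 0% → $0.00
Graphic novel $26.46: books and periodicals → 4% → $1.06
Picture frame (8x10) $23.94: everything else → 3% → $0.72
Art supplies kit $23.36: toys and games → 6.25% → $1.46
Garment alterations $43.97: taxable services, buyer-exempt → 0% → $0.00
Adhesive bandages $5.15: over-the-counter medicine → 9% → $0.46
Shoe repair $28.66: taxable services, buyer-exempt → 0% → $0.00
Used textbook $85.10: books and periodicals → 4% → $3.40
Dry cleaning (3 garments) $43.00: taxable services, buyer-exempt → 0% → $0.00
Watch battery replacement $15.89: taxable services, buyer-exempt → 0% → $0.00
Key duplication $7.13: taxable services, buyer-exempt → 0% → $0.00
Scented candle $20.09: everything else → 3% → $0.60
Total tax = $1.06 + $0.72 + $1.46 + $0.46 + $3.40 + $0.60 = $7.70

$7.70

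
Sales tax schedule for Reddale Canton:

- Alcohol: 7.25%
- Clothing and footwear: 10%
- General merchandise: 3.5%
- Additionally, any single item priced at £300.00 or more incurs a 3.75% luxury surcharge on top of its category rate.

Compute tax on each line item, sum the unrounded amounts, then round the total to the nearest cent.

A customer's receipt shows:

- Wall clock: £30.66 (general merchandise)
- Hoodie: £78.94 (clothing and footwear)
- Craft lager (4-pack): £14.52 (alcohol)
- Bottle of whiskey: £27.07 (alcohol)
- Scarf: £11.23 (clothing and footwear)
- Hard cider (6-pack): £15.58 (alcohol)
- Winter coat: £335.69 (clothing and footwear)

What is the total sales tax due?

Wall clock £30.66: general merchandise → 3.5% → £1.0731
Hoodie £78.94: clothing and footwear → 10% → £7.894
Craft lager (4-pack) £14.52: alcohol → 7.25% → £1.0527
Bottle of whiskey £27.07: alcohol → 7.25% → £1.962575
Scarf £11.23: clothing and footwear → 10% → £1.123
Hard cider (6-pack) £15.58: alcohol → 7.25% → £1.12955
Winter coat £335.69: clothing and footwear → 10% + 3.75% surcharge = 13.75% → £46.157375
Unrounded tax sum = £60.3923 → £60.39

£60.39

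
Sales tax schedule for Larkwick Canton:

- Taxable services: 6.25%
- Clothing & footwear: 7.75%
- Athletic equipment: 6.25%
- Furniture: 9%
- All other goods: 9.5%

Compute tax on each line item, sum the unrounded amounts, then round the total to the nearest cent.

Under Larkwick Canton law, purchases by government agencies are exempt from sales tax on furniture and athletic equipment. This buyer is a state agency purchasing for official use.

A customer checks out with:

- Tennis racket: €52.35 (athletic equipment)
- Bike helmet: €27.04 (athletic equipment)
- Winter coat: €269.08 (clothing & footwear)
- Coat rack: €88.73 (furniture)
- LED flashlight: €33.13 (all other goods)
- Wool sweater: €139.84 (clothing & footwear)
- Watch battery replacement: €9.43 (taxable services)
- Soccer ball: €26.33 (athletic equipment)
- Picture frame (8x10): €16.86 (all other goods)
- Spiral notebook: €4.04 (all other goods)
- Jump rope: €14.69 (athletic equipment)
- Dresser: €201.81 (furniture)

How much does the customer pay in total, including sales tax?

€920.74

Tennis racket €52.35: athletic equipment, buyer-exempt → 0% → €0.00
Bike helmet €27.04: athletic equipment, buyer-exempt → 0% → €0.00
Winter coat €269.08: clothing & footwear → 7.75% → €20.8537
Coat rack €88.73: furniture, buyer-exempt → 0% → €0.00
LED flashlight €33.13: all other goods → 9.5% → €3.14735
Wool sweater €139.84: clothing & footwear → 7.75% → €10.8376
Watch battery replacement €9.43: taxable services → 6.25% → €0.589375
Soccer ball €26.33: athletic equipment, buyer-exempt → 0% → €0.00
Picture frame (8x10) €16.86: all other goods → 9.5% → €1.6017
Spiral notebook €4.04: all other goods → 9.5% → €0.3838
Jump rope €14.69: athletic equipment, buyer-exempt → 0% → €0.00
Dresser €201.81: furniture, buyer-exempt → 0% → €0.00
Subtotal = €883.33; unrounded tax = €37.413525 → €37.41; total due = €920.74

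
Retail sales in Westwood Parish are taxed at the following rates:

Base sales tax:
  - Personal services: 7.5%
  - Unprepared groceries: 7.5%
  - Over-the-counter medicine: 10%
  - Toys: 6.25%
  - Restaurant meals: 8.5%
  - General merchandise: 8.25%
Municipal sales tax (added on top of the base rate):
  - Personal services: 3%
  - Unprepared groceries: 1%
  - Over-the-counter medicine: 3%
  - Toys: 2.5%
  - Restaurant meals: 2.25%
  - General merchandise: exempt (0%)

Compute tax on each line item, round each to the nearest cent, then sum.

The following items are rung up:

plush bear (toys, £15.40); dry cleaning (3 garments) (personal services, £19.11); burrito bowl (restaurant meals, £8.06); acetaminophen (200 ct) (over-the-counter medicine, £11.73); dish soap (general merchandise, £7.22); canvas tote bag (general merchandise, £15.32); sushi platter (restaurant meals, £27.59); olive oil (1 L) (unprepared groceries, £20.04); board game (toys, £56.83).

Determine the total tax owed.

£17.25

Plush bear £15.40: toys → 6.25% + 2.5% municipal = 8.75% → £1.35
Dry cleaning (3 garments) £19.11: personal services → 7.5% + 3% municipal = 10.5% → £2.01
Burrito bowl £8.06: restaurant meals → 8.5% + 2.25% municipal = 10.75% → £0.87
Acetaminophen (200 ct) £11.73: over-the-counter medicine → 10% + 3% municipal = 13% → £1.52
Dish soap £7.22: general merchandise → 8.25% + 0% municipal = 8.25% → £0.60
Canvas tote bag £15.32: general merchandise → 8.25% + 0% municipal = 8.25% → £1.26
Sushi platter £27.59: restaurant meals → 8.5% + 2.25% municipal = 10.75% → £2.97
Olive oil (1 L) £20.04: unprepared groceries → 7.5% + 1% municipal = 8.5% → £1.70
Board game £56.83: toys → 6.25% + 2.5% municipal = 8.75% → £4.97
Total tax = £1.35 + £2.01 + £0.87 + £1.52 + £0.60 + £1.26 + £2.97 + £1.70 + £4.97 = £17.25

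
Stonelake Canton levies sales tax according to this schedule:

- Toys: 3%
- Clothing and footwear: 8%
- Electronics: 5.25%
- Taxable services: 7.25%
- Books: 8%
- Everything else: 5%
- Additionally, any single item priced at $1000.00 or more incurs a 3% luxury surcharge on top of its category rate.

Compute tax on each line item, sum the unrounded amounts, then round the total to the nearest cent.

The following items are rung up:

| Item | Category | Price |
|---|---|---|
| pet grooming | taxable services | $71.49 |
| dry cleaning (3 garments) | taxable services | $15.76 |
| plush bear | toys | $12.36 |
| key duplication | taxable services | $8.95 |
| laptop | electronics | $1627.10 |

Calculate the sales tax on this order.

Pet grooming $71.49: taxable services → 7.25% → $5.183025
Dry cleaning (3 garments) $15.76: taxable services → 7.25% → $1.1426
Plush bear $12.36: toys → 3% → $0.3708
Key duplication $8.95: taxable services → 7.25% → $0.648875
Laptop $1627.10: electronics → 5.25% + 3% surcharge = 8.25% → $134.23575
Unrounded tax sum = $141.58105 → $141.58

$141.58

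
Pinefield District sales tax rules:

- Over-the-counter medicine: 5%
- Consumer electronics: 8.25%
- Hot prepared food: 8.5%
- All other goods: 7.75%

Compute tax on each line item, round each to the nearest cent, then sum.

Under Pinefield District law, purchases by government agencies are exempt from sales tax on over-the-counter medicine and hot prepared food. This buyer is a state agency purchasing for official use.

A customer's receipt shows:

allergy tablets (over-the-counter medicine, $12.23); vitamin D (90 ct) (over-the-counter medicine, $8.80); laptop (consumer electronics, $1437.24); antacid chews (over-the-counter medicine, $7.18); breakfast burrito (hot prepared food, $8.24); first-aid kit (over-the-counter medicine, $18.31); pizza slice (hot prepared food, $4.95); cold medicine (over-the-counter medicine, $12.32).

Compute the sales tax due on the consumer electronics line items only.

$118.57

Laptop $1437.24: consumer electronics → 8.25% → $118.57
Tax on consumer electronics = $118.57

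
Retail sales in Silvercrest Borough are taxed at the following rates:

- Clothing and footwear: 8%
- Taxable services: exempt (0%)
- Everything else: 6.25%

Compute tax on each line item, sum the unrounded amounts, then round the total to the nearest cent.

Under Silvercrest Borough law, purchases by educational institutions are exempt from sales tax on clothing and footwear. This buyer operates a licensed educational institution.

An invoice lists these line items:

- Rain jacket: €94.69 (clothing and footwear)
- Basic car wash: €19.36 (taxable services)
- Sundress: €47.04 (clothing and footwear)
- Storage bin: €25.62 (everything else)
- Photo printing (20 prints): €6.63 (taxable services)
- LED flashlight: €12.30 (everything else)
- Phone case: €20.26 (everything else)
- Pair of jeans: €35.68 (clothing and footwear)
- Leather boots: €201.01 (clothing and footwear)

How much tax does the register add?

€3.64

Rain jacket €94.69: clothing and footwear, buyer-exempt → 0% → €0.00
Basic car wash €19.36: taxable services → 0% → €0.00
Sundress €47.04: clothing and footwear, buyer-exempt → 0% → €0.00
Storage bin €25.62: everything else → 6.25% → €1.60125
Photo printing (20 prints) €6.63: taxable services → 0% → €0.00
LED flashlight €12.30: everything else → 6.25% → €0.76875
Phone case €20.26: everything else → 6.25% → €1.26625
Pair of jeans €35.68: clothing and footwear, buyer-exempt → 0% → €0.00
Leather boots €201.01: clothing and footwear, buyer-exempt → 0% → €0.00
Unrounded tax sum = €3.63625 → €3.64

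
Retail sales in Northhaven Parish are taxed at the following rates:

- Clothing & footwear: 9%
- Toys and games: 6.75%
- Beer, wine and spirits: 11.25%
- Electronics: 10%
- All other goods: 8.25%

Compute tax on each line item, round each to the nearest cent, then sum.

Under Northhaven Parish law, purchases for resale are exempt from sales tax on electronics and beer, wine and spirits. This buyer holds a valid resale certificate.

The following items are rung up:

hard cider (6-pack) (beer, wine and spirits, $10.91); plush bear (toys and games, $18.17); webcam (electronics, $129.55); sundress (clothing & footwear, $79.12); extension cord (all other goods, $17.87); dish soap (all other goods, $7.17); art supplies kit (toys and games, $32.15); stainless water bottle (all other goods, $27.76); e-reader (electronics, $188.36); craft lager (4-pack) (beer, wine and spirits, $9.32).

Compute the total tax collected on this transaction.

$14.87

Hard cider (6-pack) $10.91: beer, wine and spirits, buyer-exempt → 0% → $0.00
Plush bear $18.17: toys and games → 6.75% → $1.23
Webcam $129.55: electronics, buyer-exempt → 0% → $0.00
Sundress $79.12: clothing & footwear → 9% → $7.12
Extension cord $17.87: all other goods → 8.25% → $1.47
Dish soap $7.17: all other goods → 8.25% → $0.59
Art supplies kit $32.15: toys and games → 6.75% → $2.17
Stainless water bottle $27.76: all other goods → 8.25% → $2.29
E-reader $188.36: electronics, buyer-exempt → 0% → $0.00
Craft lager (4-pack) $9.32: beer, wine and spirits, buyer-exempt → 0% → $0.00
Total tax = $1.23 + $7.12 + $1.47 + $0.59 + $2.17 + $2.29 = $14.87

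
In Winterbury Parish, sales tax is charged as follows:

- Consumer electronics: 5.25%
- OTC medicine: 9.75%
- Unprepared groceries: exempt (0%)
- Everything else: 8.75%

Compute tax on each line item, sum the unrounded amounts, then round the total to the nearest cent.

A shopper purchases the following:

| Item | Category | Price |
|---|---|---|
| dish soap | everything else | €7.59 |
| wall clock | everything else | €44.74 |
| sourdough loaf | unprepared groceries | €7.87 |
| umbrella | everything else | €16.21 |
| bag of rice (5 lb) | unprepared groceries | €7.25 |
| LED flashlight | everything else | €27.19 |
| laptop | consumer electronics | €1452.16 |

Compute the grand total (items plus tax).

Dish soap €7.59: everything else → 8.75% → €0.664125
Wall clock €44.74: everything else → 8.75% → €3.91475
Sourdough loaf €7.87: unprepared groceries → 0% → €0.00
Umbrella €16.21: everything else → 8.75% → €1.418375
Bag of rice (5 lb) €7.25: unprepared groceries → 0% → €0.00
LED flashlight €27.19: everything else → 8.75% → €2.379125
Laptop €1452.16: consumer electronics → 5.25% → €76.2384
Subtotal = €1563.01; unrounded tax = €84.614775 → €84.61; total due = €1647.62

€1647.62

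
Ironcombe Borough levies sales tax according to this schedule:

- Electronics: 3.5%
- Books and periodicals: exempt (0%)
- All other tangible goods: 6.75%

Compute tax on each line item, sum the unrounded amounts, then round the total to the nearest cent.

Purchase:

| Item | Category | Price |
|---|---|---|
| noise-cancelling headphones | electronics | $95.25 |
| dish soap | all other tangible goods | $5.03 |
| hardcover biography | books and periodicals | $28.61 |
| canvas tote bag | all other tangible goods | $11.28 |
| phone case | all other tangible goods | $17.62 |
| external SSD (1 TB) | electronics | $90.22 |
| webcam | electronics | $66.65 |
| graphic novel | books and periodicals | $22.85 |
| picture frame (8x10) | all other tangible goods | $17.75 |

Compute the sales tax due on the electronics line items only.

Noise-cancelling headphones $95.25: electronics → 3.5% → $3.33375
External SSD (1 TB) $90.22: electronics → 3.5% → $3.1577
Webcam $66.65: electronics → 3.5% → $2.33275
Tax on electronics: unrounded sum = $8.8242 → $8.82

$8.82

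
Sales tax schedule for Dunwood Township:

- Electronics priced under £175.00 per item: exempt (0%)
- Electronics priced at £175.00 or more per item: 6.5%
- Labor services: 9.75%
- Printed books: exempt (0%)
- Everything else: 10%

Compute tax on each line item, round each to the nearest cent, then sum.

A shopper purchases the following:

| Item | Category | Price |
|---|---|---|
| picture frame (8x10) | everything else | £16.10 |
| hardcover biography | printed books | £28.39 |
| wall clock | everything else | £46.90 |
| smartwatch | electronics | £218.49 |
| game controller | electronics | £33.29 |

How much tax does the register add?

Picture frame (8x10) £16.10: everything else → 10% → £1.61
Hardcover biography £28.39: printed books → 0% → £0.00
Wall clock £46.90: everything else → 10% → £4.69
Smartwatch £218.49: electronics, £175.00 or more → 6.5% → £14.20
Game controller £33.29: electronics, under £175.00 → 0% → £0.00
Total tax = £1.61 + £4.69 + £14.20 = £20.50

£20.50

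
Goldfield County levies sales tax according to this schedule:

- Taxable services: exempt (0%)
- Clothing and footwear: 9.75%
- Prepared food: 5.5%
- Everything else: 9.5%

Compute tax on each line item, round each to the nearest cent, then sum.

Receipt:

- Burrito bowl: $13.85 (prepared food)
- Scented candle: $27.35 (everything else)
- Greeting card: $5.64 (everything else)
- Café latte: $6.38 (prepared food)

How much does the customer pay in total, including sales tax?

$57.47

Burrito bowl $13.85: prepared food → 5.5% → $0.76
Scented candle $27.35: everything else → 9.5% → $2.60
Greeting card $5.64: everything else → 9.5% → $0.54
Café latte $6.38: prepared food → 5.5% → $0.35
Subtotal = $53.22; tax = $4.25; total due = $57.47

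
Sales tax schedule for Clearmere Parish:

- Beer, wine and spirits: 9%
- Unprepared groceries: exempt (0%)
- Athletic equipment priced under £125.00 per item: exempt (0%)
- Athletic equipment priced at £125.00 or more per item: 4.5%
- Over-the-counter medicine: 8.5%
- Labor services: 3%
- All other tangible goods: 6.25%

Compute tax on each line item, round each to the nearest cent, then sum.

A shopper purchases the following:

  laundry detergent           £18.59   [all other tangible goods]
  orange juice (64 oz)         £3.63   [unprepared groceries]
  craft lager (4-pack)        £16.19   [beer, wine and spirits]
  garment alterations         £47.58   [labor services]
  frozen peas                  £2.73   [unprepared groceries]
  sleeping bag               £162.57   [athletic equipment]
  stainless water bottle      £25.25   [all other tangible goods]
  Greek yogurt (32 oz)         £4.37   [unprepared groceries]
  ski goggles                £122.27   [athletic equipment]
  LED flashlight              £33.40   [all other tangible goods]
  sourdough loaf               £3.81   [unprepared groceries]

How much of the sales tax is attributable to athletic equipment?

£7.32

Sleeping bag £162.57: athletic equipment, £125.00 or more → 4.5% → £7.32
Ski goggles £122.27: athletic equipment, under £125.00 → 0% → £0.00
Tax on athletic equipment = £7.32 + £0.00 = £7.32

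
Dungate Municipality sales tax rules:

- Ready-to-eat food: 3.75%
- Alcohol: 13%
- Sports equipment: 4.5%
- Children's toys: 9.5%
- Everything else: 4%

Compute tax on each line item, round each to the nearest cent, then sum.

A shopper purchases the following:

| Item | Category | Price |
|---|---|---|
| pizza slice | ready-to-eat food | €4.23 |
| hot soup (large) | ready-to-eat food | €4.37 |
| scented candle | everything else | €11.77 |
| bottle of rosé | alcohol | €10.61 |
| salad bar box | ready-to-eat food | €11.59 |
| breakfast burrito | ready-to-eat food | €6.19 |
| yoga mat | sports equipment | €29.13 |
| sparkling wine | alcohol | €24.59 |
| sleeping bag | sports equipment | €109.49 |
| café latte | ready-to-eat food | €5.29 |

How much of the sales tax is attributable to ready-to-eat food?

Pizza slice €4.23: ready-to-eat food → 3.75% → €0.16
Hot soup (large) €4.37: ready-to-eat food → 3.75% → €0.16
Salad bar box €11.59: ready-to-eat food → 3.75% → €0.43
Breakfast burrito €6.19: ready-to-eat food → 3.75% → €0.23
Café latte €5.29: ready-to-eat food → 3.75% → €0.20
Tax on ready-to-eat food = €0.16 + €0.16 + €0.43 + €0.23 + €0.20 = €1.18

€1.18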